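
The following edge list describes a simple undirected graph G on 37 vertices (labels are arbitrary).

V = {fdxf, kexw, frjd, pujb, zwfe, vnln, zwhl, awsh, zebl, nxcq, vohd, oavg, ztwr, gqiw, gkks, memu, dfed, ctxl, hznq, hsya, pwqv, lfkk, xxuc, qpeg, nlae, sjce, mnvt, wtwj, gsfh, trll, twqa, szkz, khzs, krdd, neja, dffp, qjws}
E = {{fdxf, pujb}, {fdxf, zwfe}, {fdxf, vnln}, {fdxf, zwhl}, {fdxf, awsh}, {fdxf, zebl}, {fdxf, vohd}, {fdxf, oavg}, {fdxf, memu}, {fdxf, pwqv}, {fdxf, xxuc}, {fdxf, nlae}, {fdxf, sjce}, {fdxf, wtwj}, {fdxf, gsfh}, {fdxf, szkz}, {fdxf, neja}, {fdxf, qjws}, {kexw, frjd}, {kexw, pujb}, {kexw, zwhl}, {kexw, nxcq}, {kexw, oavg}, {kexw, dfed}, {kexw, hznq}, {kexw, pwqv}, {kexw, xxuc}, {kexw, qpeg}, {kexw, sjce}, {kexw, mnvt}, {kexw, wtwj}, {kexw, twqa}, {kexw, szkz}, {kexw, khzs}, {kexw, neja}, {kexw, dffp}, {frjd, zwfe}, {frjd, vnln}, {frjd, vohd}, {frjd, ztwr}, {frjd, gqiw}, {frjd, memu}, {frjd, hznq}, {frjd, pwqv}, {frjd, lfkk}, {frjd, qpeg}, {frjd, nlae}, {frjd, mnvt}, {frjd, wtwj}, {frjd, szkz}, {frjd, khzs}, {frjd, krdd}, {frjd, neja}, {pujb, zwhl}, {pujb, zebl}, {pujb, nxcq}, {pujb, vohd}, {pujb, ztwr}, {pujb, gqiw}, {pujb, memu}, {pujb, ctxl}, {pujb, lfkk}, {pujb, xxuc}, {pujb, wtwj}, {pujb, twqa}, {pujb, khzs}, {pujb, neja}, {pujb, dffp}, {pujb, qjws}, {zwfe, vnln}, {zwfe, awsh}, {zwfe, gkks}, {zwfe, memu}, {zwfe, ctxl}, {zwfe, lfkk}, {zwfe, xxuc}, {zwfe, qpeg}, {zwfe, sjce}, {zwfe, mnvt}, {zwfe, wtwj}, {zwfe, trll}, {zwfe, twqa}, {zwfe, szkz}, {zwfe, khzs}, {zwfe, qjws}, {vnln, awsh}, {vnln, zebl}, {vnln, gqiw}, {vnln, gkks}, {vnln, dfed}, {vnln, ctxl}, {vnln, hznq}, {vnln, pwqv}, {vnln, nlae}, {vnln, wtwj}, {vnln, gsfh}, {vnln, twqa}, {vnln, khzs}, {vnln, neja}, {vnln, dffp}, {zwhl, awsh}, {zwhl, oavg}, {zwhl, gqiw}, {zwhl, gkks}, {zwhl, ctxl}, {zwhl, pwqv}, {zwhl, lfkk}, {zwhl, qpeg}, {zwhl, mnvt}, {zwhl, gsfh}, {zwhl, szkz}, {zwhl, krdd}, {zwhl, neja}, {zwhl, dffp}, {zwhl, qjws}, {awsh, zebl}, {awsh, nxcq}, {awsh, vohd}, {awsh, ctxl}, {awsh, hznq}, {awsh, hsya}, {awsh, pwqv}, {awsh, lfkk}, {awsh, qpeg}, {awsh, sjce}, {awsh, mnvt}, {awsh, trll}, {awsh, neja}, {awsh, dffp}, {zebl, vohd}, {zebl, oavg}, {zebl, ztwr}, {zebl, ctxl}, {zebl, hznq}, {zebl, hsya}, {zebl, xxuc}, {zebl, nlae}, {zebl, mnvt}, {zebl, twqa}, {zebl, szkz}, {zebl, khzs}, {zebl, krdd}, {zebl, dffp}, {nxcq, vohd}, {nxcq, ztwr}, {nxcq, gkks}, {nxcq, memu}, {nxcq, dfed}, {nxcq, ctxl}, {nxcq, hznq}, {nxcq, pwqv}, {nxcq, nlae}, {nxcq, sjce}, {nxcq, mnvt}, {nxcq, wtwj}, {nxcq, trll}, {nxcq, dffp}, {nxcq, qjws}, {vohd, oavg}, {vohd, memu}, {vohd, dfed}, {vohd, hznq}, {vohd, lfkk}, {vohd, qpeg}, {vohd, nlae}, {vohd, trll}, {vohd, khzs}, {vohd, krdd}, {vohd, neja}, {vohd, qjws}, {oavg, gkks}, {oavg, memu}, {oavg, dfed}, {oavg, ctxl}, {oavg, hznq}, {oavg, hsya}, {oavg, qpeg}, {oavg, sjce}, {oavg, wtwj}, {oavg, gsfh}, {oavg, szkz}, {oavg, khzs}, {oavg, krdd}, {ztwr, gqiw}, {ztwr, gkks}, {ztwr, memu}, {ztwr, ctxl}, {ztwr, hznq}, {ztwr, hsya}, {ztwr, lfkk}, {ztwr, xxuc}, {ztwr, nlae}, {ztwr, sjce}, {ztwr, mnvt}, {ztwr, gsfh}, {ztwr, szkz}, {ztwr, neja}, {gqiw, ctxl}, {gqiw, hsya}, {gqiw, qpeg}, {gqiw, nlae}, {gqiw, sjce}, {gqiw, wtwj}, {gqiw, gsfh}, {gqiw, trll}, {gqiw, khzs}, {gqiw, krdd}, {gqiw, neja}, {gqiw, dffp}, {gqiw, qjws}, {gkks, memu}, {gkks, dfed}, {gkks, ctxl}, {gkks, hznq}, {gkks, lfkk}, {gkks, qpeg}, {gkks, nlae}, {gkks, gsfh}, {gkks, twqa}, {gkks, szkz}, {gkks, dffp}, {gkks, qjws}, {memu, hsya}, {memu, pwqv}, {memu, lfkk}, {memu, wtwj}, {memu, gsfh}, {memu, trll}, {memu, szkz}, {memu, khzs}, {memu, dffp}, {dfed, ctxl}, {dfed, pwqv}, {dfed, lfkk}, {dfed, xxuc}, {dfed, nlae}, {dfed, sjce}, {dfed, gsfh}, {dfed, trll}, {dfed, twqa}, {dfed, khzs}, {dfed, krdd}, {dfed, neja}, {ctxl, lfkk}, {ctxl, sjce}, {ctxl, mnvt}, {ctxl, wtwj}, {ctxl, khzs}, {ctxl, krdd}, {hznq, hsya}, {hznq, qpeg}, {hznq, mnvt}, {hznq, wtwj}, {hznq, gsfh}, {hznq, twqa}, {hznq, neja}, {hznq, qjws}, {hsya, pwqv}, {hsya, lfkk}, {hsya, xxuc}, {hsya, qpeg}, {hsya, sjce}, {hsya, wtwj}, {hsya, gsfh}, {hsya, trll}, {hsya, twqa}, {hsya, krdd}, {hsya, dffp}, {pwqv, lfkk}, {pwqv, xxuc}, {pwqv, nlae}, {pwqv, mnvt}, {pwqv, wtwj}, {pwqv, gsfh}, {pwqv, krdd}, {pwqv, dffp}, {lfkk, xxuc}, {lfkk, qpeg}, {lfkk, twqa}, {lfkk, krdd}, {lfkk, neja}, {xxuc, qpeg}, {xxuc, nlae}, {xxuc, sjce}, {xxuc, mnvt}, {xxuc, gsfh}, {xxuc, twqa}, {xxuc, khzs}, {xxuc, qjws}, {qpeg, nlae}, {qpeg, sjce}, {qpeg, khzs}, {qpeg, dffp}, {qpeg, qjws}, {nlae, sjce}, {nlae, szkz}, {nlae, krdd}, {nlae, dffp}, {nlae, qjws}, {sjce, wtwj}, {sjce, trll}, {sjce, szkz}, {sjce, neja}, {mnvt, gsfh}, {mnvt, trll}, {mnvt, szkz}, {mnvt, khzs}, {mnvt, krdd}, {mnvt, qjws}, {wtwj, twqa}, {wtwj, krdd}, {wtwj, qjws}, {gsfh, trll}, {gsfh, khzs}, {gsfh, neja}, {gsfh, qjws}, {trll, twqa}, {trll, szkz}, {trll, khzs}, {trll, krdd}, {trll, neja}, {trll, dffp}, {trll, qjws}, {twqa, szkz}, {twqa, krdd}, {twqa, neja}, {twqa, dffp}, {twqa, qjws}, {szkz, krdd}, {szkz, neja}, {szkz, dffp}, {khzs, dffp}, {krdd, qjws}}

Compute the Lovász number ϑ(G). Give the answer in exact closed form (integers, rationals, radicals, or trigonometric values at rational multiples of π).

deg(zwfe) = 18; N(zwfe) = {fdxf, frjd, vnln, awsh, gkks, memu, ctxl, lfkk, xxuc, qpeg, sjce, mnvt, wtwj, trll, twqa, szkz, khzs, qjws}.
Vertex zebl has 18 neighbors: fdxf, pujb, vnln, awsh, vohd, oavg, ztwr, ctxl, hznq, hsya, xxuc, nlae, mnvt, twqa, szkz, khzs, krdd, dffp.
N(ctxl) = {pujb, zwfe, vnln, zwhl, awsh, zebl, nxcq, oavg, ztwr, gqiw, gkks, dfed, lfkk, sjce, mnvt, wtwj, khzs, krdd}, |N(ctxl)| = 18.
N(awsh) = {fdxf, zwfe, vnln, zwhl, zebl, nxcq, vohd, ctxl, hznq, hsya, pwqv, lfkk, qpeg, sjce, mnvt, trll, neja, dffp}, |N(awsh)| = 18.
G on 37 vertices is 18-regular; strongly regular (37,18,8,9).
A has 3 distinct eigenvalues ≈ [18.0, 2.54138, -3.54138].
ϑ = −N·λ_min/(λ_max−λ_min) = −37·(-sqrt(37)/2 - 1/2)/(18−(-sqrt(37)/2 - 1/2)) = sqrt(37).
≈ 6.08276 (to 5 d.p.).

sqrt(37)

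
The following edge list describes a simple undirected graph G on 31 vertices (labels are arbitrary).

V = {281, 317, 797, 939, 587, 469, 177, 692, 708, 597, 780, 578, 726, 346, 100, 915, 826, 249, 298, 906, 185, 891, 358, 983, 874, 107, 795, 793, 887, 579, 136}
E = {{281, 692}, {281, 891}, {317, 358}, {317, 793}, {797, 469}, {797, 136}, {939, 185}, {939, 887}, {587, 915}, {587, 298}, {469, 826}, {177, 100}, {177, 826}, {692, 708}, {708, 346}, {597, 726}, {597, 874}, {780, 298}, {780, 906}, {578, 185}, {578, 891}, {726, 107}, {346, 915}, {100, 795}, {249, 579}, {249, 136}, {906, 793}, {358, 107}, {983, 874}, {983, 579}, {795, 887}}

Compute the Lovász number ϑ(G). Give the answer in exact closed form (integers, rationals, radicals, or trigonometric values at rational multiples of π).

N(249) = {579, 136}, |N(249)| = 2.
N(939) = {185, 887}, |N(939)| = 2.
Vertex 100 has 2 neighbors: 177, 795.
deg(780) = 2; N(780) = {298, 906}.
deg(v) = 2 for all v (|V|=31); the odd cycle C_{31}.
A has 16 distinct eigenvalues ≈ [2.0, 1.9591, 1.8379, 1.6415, 1.3779, 1.0579, 0.6946, 0.3029, -0.1013, -0.5013, -0.8808, -1.2242, -1.5175, -1.7487, -1.9083, -1.9897].
−31·(-2*cos(pi/31)) / ((2)−(-2*cos(pi/31))) = 31*cos(pi/31)/(cos(pi/31) + 1) = ϑ(G).
ϑ(G) ≈ 15.4601350.
15 ≤ 31*cos(pi/31)/(cos(pi/31) + 1) ≤ 16: both strict.

31*cos(pi/31)/(cos(pi/31) + 1)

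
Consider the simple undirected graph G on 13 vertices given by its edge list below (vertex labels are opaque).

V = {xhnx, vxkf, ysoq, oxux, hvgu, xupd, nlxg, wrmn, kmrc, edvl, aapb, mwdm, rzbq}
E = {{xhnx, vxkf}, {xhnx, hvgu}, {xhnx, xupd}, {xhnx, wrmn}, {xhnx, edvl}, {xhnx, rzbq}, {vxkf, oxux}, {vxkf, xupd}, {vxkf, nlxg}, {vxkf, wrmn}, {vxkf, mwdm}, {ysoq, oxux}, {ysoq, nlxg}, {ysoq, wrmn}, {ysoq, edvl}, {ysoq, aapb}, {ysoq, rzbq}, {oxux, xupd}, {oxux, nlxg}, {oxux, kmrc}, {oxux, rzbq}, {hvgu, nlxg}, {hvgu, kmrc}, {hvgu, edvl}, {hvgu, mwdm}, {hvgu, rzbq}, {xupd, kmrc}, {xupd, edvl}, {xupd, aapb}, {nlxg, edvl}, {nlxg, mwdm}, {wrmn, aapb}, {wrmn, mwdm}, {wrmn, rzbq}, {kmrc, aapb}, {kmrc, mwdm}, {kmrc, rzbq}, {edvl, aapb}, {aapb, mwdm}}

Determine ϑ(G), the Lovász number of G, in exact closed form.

sqrt(13)

N(kmrc) = {oxux, hvgu, xupd, aapb, mwdm, rzbq}, |N(kmrc)| = 6.
deg(ysoq) = 6; N(ysoq) = {oxux, nlxg, wrmn, edvl, aapb, rzbq}.
N(edvl) = {xhnx, ysoq, hvgu, xupd, nlxg, aapb}, |N(edvl)| = 6.
N(nlxg) = {vxkf, ysoq, oxux, hvgu, edvl, mwdm}, |N(nlxg)| = 6.
13-vertex 6-regular graph: strongly regular (13,6,2,3).
The 3 distinct eigenvalues: [6.0, 1.30278, -2.30278].
ϑ = −N·λ_min/(λ_max−λ_min) = −13·(-sqrt(13)/2 - 1/2)/(6−(-sqrt(13)/2 - 1/2)) = sqrt(13).
Numerically 3.605551275.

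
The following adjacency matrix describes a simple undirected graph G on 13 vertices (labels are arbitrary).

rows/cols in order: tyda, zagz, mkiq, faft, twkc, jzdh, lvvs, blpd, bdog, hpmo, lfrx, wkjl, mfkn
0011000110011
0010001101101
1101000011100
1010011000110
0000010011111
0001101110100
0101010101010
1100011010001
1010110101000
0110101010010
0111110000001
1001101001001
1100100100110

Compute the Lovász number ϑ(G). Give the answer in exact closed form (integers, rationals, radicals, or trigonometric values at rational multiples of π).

N(mfkn) = {tyda, zagz, twkc, blpd, lfrx, wkjl}, |N(mfkn)| = 6.
N(blpd) = {tyda, zagz, jzdh, lvvs, bdog, mfkn}, |N(blpd)| = 6.
deg(wkjl) = 6; N(wkjl) = {tyda, faft, twkc, lvvs, hpmo, mfkn}.
N(mkiq) = {tyda, zagz, faft, bdog, hpmo, lfrx}, |N(mkiq)| = 6.
6-regular, N=13; strongly regular (13,6,2,3).
The 3 distinct eigenvalues: [6.0, 1.3028, -2.3028].
Lovász (edge-transitive): ϑ = −13·(-sqrt(13)/2 - 1/2)/((6)−(-sqrt(13)/2 - 1/2)) = sqrt(13).
Numerically 3.605551275.

sqrt(13)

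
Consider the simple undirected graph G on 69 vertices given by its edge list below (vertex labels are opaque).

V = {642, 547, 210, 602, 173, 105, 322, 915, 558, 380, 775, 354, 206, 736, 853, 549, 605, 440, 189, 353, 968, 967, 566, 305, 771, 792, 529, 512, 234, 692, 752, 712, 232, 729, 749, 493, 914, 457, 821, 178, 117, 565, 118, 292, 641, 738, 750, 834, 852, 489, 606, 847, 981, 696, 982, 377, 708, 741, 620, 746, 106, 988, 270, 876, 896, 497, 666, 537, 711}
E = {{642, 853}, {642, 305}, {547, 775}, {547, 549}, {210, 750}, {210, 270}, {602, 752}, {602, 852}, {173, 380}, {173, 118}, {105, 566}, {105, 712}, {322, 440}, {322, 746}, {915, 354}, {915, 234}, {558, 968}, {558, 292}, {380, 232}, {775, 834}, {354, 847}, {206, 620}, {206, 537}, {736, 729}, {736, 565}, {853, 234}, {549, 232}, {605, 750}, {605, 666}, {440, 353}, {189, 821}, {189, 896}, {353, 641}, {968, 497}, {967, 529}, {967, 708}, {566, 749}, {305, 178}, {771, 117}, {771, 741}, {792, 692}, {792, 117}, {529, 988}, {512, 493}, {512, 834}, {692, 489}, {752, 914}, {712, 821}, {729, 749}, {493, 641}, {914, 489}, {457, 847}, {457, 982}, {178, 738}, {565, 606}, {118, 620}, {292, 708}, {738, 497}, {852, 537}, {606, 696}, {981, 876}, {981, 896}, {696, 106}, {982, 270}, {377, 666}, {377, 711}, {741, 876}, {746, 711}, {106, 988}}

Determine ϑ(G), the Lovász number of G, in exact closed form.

69*cos(pi/69)/(cos(pi/69) + 1)

deg(729) = 2; N(729) = {736, 749}.
deg(968) = 2; N(968) = {558, 497}.
N(876) = {981, 741}, |N(876)| = 2.
deg(896) = 2; N(896) = {189, 981}.
69-vertex 2-regular graph: the odd cycle C_{69}.
A has 35 distinct eigenvalues ≈ [2.0, 1.992, 1.967, 1.926, 1.869, 1.796, 1.709, 1.607, 1.492, 1.365, 1.227, 1.078, 0.92, 0.755, 0.583, 0.407, 0.227, 0.046, -0.136, -0.317, -0.496, -0.67, -0.838, -1.0, -1.153, -1.297, -1.43, -1.551, -1.66, -1.754, -1.834, -1.899, -1.948, -1.981, -1.998].
ϑ = −N·λ_min/(λ_max−λ_min) = −69·(-2*cos(pi/69))/(2−(-2*cos(pi/69))) = 69*cos(pi/69)/(cos(pi/69) + 1).
ϑ(G) ≈ 34.482114103.
α=34, χ(Ḡ)=35; ϑ=69*cos(pi/69)/(cos(pi/69) + 1) lies between (both strict).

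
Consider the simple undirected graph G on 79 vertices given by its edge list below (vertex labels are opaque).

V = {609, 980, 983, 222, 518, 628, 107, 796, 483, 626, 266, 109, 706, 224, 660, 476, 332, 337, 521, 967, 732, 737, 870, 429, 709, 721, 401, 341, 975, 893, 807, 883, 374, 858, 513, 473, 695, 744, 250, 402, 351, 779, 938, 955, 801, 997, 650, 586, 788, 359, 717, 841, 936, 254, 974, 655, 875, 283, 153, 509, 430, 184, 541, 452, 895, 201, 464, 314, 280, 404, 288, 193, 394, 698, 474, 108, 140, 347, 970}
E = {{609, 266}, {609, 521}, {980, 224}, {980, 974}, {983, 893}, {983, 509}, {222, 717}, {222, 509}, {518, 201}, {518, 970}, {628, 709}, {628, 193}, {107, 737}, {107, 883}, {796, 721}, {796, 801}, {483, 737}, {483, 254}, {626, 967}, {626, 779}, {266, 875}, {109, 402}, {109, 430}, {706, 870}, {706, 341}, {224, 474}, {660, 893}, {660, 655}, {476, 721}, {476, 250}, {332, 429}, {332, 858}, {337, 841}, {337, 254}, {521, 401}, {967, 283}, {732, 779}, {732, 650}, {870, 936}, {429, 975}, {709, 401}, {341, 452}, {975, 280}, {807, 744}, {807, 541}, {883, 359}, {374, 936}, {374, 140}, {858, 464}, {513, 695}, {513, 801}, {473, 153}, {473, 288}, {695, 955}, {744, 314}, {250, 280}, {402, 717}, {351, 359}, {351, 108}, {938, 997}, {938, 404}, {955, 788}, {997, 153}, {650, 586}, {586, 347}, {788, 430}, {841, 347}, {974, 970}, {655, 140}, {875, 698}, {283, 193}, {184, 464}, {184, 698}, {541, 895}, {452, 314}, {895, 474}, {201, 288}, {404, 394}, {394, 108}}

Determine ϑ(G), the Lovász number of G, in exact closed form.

79*cos(pi/79)/(cos(pi/79) + 1)

Vertex 430 has 2 neighbors: 109, 788.
Vertex 841 has 2 neighbors: 337, 347.
deg(341) = 2; N(341) = {706, 452}.
N(280) = {975, 250}, |N(280)| = 2.
79-vertex 2-regular graph: connected 2-regular on 79 ⇒ C_{79}.
A has 40 distinct eigenvalues ≈ [2.0, 1.99368, 1.97475, 1.94334, 1.89964, 1.84393, 1.77657, 1.69797, 1.60863, 1.50913, 1.40008, 1.28219, 1.15618, 1.02287, 0.88309, 0.73773, 0.5877, 0.43396, 0.27747, 0.11923, -0.03976, -0.19851, -0.356, -0.51123, -0.66324, -0.81105, -0.95374, -1.09039, -1.22015, -1.3422, -1.45576, -1.56011, -1.65461, -1.73864, -1.81168, -1.87327, -1.92301, -1.96059, -1.98578, -1.99842].
Lovász: ϑ = −79(-2*cos(pi/79))/(2+-(-1)*2*cos(pi/79)) = 79*cos(pi/79)/(cos(pi/79) + 1).
= 39.4844… (decimal).
Lovász sandwich 39 ≤ 79*cos(pi/79)/(cos(pi/79) + 1) ≤ 40: both strict.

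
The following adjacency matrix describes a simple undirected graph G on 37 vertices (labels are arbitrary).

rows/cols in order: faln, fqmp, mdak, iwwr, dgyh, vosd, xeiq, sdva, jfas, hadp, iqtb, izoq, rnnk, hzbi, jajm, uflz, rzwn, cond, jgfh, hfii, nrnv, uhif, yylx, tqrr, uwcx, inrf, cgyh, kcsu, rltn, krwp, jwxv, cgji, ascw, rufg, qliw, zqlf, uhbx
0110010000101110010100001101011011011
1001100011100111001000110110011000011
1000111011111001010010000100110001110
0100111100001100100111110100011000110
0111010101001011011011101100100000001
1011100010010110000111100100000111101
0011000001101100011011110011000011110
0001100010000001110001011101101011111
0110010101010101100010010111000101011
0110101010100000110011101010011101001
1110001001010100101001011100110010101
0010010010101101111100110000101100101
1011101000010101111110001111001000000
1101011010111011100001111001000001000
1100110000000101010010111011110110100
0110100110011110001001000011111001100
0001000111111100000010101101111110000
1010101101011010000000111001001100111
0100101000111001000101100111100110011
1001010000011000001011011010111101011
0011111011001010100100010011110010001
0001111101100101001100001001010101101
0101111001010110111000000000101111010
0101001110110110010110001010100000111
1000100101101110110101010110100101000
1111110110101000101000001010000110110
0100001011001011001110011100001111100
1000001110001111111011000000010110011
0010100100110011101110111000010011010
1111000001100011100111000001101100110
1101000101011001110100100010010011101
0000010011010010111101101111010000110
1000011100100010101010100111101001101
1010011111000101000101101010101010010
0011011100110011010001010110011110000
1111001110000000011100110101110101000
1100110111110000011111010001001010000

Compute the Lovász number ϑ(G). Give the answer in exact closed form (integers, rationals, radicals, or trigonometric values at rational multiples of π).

N(inrf) = {faln, fqmp, mdak, iwwr, dgyh, vosd, sdva, jfas, iqtb, rnnk, rzwn, jgfh, uwcx, cgyh, cgji, ascw, qliw, zqlf}, |N(inrf)| = 18.
Vertex uwcx has 18 neighbors: faln, dgyh, sdva, hadp, iqtb, rnnk, hzbi, jajm, rzwn, cond, hfii, uhif, tqrr, inrf, cgyh, rltn, cgji, rufg.
N(cgyh) = {fqmp, xeiq, jfas, hadp, rnnk, jajm, uflz, jgfh, hfii, nrnv, tqrr, uwcx, inrf, jwxv, cgji, ascw, rufg, qliw}, |N(cgyh)| = 18.
Vertex tqrr has 18 neighbors: fqmp, iwwr, xeiq, sdva, jfas, iqtb, izoq, hzbi, jajm, cond, hfii, nrnv, uwcx, cgyh, rltn, qliw, zqlf, uhbx.
G on 37 vertices is 18-regular; strongly regular (37,18,8,9).
spec(A) ≈ [18.0, 2.541381, -3.541381] (distinct, 6 d.p.).
With N=37: ϑ(G) = 37·(-(-sqrt(37)/2 - 1/2))/(18−(-sqrt(37)/2 - 1/2)) = sqrt(37).
ϑ(G) ≈ 6.082762530.

sqrt(37)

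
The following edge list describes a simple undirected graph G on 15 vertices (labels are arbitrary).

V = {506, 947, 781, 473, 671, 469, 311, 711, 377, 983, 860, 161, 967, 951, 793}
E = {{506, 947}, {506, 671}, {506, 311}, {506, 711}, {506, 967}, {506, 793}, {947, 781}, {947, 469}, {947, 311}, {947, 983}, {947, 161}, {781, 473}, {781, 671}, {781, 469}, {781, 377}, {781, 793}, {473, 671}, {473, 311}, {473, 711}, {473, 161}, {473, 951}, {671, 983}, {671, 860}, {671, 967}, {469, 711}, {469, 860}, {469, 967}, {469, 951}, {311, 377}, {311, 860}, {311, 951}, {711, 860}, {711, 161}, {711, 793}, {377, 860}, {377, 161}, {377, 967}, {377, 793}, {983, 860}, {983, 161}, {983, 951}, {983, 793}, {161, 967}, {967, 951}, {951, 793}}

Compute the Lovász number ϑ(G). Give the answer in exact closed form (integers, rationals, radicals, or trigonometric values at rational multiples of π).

5

Vertex 311 has 6 neighbors: 506, 947, 473, 377, 860, 951.
deg(860) = 6; N(860) = {671, 469, 311, 711, 377, 983}.
Vertex 711 has 6 neighbors: 506, 473, 469, 860, 161, 793.
Vertex 951 has 6 neighbors: 473, 469, 311, 983, 967, 793.
6-regular, N=15; Kneser-type, 2-subsets of [6].
A has 3 distinct eigenvalues ≈ [6.0, 1.0, -3.0].
ϑ = −N·λ_min/(λ_max−λ_min) = −15·(-3)/(6−(-3)) = 5.
Numerically 5.00000000.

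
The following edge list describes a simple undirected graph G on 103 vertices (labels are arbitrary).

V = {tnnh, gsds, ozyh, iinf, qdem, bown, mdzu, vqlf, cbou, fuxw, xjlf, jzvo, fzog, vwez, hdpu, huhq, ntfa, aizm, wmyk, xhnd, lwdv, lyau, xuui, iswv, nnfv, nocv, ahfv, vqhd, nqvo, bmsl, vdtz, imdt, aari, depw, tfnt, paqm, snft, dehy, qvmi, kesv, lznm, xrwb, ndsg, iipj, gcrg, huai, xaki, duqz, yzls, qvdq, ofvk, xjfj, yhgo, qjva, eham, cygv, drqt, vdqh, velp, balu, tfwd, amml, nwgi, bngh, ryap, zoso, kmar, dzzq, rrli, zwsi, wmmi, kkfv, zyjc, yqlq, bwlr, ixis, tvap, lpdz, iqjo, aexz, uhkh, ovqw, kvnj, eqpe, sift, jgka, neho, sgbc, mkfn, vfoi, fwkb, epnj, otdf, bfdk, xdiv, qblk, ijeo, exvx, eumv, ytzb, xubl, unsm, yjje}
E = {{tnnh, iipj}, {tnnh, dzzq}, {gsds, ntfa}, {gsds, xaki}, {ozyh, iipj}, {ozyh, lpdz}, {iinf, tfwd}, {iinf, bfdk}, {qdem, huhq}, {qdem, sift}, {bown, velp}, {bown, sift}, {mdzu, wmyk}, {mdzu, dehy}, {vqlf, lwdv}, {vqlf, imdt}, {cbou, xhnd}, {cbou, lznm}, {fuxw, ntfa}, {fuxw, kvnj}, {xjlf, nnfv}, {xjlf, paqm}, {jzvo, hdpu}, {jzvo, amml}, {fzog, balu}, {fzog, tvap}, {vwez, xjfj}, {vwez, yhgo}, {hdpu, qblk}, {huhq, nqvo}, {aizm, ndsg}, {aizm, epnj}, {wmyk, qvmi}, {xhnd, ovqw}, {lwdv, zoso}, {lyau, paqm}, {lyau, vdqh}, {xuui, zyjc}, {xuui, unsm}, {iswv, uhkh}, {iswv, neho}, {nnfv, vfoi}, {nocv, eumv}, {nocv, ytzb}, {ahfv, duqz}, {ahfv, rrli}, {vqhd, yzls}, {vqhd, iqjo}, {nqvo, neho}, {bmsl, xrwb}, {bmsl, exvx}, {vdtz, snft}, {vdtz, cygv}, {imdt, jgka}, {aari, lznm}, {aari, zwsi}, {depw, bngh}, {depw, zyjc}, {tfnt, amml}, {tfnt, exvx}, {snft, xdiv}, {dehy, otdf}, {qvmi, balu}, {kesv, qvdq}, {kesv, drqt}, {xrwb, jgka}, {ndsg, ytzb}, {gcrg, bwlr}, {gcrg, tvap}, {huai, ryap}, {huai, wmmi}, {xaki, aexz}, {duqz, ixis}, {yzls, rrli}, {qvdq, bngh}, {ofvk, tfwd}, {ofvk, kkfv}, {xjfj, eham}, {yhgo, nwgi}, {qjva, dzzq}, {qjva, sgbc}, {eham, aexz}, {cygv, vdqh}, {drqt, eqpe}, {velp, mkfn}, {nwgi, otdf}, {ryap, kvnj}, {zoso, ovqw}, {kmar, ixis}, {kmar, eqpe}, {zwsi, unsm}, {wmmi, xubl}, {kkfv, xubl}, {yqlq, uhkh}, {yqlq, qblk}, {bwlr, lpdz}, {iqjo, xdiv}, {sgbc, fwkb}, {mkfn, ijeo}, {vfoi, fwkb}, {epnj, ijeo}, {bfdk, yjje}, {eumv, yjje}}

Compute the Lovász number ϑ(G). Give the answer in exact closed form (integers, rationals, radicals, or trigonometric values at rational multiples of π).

deg(xrwb) = 2; N(xrwb) = {bmsl, jgka}.
Vertex xuui has 2 neighbors: zyjc, unsm.
Vertex xubl has 2 neighbors: wmmi, kkfv.
deg(yzls) = 2; N(yzls) = {vqhd, rrli}.
103-vertex 2-regular graph: connected 2-regular on 103 ⇒ C_{103}.
A has 52 distinct eigenvalues ≈ [2.0, 1.99628, 1.985134, 1.966602, 1.940755, 1.907689, 1.867525, 1.820414, 1.766531, 1.706077, 1.639275, 1.566376, 1.487649, 1.403389, 1.313908, 1.219538, 1.120632, 1.017558, 0.910698, 0.80045, 0.687224, 0.571442, 0.453534, 0.333938, 0.213101, 0.091471, -0.0305, -0.152357, -0.273647, -0.393919, -0.512726, -0.629626, -0.744183, -0.855972, -0.964576, -1.069593, -1.17063, -1.267312, -1.35928, -1.446192, -1.527723, -1.603572, -1.673454, -1.737112, -1.794307, -1.844828, -1.888485, -1.925117, -1.954588, -1.976787, -1.991633, -1.99907].
λ_max=2, λ_min=-2*cos(pi/103); ϑ = −103·λ_min/(λ_max−λ_min) = 103*cos(pi/103)/(cos(pi/103) + 1).
≈ 51.488020467 (to 9 d.p.).
Lovász sandwich 51 ≤ 103*cos(pi/103)/(cos(pi/103) + 1) ≤ 52: both strict.

103*cos(pi/103)/(cos(pi/103) + 1)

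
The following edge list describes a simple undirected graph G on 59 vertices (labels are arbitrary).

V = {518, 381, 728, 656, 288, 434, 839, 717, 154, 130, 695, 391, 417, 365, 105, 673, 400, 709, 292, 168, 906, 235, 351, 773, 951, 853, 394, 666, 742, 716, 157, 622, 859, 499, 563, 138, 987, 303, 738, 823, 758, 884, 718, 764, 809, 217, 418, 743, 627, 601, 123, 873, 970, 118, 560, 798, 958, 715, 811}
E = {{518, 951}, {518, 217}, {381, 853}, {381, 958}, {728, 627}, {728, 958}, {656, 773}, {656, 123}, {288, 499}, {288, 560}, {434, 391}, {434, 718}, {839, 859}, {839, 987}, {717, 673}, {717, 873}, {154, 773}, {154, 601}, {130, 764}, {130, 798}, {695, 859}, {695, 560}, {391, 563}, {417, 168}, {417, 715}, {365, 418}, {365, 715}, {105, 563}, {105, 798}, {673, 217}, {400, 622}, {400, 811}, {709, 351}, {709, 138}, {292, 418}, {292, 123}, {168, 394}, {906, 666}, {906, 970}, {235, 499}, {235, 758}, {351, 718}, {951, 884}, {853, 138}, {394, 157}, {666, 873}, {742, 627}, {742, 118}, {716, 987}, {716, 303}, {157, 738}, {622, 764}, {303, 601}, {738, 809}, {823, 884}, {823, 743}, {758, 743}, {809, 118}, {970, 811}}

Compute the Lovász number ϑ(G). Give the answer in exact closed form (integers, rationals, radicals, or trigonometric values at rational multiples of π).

59*cos(pi/59)/(cos(pi/59) + 1)

N(418) = {365, 292}, |N(418)| = 2.
deg(839) = 2; N(839) = {859, 987}.
Vertex 656 has 2 neighbors: 773, 123.
Vertex 709 has 2 neighbors: 351, 138.
2-regular, N=59; connected 2-regular on 59 ⇒ C_{59}.
A has 30 distinct eigenvalues ≈ [2.0, 1.9887, 1.9548, 1.8988, 1.8213, 1.7231, 1.6054, 1.4695, 1.317, 1.1496, 0.9691, 0.7776, 0.5774, 0.3706, 0.1596, -0.0532, -0.2655, -0.4747, -0.6785, -0.8746, -1.0608, -1.235, -1.3953, -1.5397, -1.6666, -1.7747, -1.8627, -1.9295, -1.9745, -1.9972].
ϑ = −N·λ_min/(λ_max−λ_min) = −59·(-2*cos(pi/59))/(2−(-2*cos(pi/59))) = 59*cos(pi/59)/(cos(pi/59) + 1).
≈ 29.479080 (to 6 d.p.).
α=29, χ(Ḡ)=30; ϑ=59*cos(pi/59)/(cos(pi/59) + 1) lies between (both strict).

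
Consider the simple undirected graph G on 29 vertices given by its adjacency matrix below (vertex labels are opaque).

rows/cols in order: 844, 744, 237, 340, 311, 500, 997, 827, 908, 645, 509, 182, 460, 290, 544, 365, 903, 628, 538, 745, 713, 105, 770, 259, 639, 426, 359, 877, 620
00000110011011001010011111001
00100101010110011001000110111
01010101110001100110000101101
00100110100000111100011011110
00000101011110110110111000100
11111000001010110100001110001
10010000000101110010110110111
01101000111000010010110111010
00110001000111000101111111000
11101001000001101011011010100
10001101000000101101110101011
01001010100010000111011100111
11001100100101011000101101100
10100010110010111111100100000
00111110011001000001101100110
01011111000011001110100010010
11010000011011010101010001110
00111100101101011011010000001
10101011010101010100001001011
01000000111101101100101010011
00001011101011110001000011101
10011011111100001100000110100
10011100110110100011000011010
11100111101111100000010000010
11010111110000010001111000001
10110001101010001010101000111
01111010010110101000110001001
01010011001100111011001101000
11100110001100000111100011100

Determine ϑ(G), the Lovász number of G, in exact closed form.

sqrt(29)

N(365) = {744, 340, 311, 500, 997, 827, 460, 290, 903, 628, 538, 713, 639, 877}, |N(365)| = 14.
Vertex 877 has 14 neighbors: 744, 340, 997, 827, 509, 182, 544, 365, 903, 538, 745, 770, 259, 426.
deg(311) = 14; N(311) = {500, 827, 645, 509, 182, 460, 544, 365, 628, 538, 713, 105, 770, 359}.
Vertex 639 has 14 neighbors: 844, 744, 340, 500, 997, 827, 908, 645, 365, 745, 713, 105, 770, 620.
29-vertex 14-regular graph: strongly regular (29,14,6,7).
The 3 distinct eigenvalues: [14.0, 2.1926, -3.1926].
λ_max=14, λ_min=-sqrt(29)/2 - 1/2; ϑ = −29·λ_min/(λ_max−λ_min) = sqrt(29).
ϑ(G) ≈ 5.3851648.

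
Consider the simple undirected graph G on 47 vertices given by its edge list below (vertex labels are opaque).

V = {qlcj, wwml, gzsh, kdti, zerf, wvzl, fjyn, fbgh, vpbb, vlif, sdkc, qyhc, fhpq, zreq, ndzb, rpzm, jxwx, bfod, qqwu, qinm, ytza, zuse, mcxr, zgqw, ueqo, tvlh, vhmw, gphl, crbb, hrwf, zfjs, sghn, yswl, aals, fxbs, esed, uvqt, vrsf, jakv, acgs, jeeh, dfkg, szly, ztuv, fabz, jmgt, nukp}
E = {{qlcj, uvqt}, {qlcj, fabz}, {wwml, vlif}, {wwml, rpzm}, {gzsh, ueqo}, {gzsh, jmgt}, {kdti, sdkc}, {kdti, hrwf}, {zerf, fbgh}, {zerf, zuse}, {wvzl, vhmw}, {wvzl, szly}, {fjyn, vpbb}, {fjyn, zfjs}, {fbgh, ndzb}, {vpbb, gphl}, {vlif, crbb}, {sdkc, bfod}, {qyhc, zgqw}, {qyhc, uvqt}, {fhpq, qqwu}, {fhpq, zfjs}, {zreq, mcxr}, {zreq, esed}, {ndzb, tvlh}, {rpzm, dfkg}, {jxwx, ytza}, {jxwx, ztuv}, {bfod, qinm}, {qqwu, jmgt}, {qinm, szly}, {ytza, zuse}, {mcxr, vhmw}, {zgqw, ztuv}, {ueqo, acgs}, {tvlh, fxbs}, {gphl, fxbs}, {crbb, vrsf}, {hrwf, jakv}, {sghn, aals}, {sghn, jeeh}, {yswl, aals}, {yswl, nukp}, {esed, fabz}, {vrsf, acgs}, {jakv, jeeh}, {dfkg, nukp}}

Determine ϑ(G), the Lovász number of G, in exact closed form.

47*cos(pi/47)/(cos(pi/47) + 1)

N(jakv) = {hrwf, jeeh}, |N(jakv)| = 2.
N(vlif) = {wwml, crbb}, |N(vlif)| = 2.
N(qlcj) = {uvqt, fabz}, |N(qlcj)| = 2.
Vertex jxwx has 2 neighbors: ytza, ztuv.
47-vertex 2-regular graph: connected 2-regular on 47 ⇒ C_{47}.
Distinct eigenvalues (to 5 d.p.): [2.0, 1.98215, 1.92894, 1.8413, 1.7208, 1.5696, 1.39038, 1.18636, 0.96116, 0.71882, 0.46364, 0.20019, -0.06683, -0.33266, -0.59255, -0.84187, -1.07616, -1.29126, -1.4833, -1.64888, -1.78504, -1.88934, -1.95992, -1.99553].
With N=47: ϑ(G) = 47·(-(-1)*2*cos(pi/47))/(2−(-2*cos(pi/47))) = 47*cos(pi/47)/(cos(pi/47) + 1).
Numerically 23.473731493.
α=23, χ(Ḡ)=24; ϑ=47*cos(pi/47)/(cos(pi/47) + 1) lies between (both strict).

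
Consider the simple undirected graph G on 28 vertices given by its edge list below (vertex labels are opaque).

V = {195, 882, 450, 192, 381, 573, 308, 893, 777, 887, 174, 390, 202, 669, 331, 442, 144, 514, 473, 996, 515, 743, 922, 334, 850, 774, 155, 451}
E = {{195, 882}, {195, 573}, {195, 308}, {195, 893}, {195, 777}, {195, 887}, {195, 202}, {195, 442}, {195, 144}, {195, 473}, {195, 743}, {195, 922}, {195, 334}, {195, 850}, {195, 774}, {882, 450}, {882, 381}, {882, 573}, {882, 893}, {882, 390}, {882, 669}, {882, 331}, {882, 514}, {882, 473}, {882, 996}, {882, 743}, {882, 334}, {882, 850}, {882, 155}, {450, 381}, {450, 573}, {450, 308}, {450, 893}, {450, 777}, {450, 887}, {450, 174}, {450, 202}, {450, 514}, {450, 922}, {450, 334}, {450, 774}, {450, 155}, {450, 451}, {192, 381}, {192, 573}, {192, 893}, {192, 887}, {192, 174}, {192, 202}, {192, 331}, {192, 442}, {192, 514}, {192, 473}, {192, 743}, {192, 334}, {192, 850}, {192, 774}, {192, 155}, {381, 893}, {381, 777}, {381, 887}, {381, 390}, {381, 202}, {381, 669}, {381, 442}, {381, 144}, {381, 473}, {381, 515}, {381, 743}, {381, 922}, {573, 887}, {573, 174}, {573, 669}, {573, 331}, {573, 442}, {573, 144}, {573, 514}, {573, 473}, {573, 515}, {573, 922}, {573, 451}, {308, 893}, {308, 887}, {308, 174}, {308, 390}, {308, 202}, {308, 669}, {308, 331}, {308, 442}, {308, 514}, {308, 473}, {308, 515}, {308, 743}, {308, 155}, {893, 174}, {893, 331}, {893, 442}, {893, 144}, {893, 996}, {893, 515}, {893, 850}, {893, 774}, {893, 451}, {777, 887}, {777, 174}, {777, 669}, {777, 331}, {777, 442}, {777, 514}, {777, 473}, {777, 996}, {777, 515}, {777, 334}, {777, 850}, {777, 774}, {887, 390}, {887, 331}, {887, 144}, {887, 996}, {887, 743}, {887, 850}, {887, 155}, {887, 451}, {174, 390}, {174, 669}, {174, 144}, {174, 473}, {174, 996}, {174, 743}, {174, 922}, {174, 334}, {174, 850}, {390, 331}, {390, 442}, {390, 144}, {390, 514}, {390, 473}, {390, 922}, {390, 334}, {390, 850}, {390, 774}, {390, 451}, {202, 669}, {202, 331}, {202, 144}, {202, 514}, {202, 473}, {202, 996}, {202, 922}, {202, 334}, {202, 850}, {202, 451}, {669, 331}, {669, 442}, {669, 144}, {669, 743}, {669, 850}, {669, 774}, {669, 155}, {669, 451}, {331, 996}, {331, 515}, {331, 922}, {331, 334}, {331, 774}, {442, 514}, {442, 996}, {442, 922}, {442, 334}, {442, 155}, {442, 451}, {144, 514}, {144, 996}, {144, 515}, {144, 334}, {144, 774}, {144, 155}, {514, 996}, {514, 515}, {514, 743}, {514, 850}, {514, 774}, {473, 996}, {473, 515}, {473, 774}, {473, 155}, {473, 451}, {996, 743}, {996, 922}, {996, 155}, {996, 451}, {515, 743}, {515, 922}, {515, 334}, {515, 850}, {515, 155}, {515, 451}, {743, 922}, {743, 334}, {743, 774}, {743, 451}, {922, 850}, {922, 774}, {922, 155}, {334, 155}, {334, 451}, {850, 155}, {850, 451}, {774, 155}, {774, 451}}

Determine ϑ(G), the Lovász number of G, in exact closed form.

deg(308) = 15; N(308) = {195, 450, 893, 887, 174, 390, 202, 669, 331, 442, 514, 473, 515, 743, 155}.
N(450) = {882, 381, 573, 308, 893, 777, 887, 174, 202, 514, 922, 334, 774, 155, 451}, |N(450)| = 15.
deg(850) = 15; N(850) = {195, 882, 192, 893, 777, 887, 174, 390, 202, 669, 514, 515, 922, 155, 451}.
Vertex 192 has 15 neighbors: 381, 573, 893, 887, 174, 202, 331, 442, 514, 473, 743, 334, 850, 774, 155.
deg(v) = 15 for all v (|V|=28); Kneser K(8,2) on C(8,2)=28 vertices.
spec(A) ≈ [15.0, 1.0, -5.0] (distinct, 3 d.p.).
ϑ = −N·λ_min/(λ_max−λ_min) = −28·(-5)/(15−(-5)) = 7.
ϑ(G) ≈ 7.00000.

7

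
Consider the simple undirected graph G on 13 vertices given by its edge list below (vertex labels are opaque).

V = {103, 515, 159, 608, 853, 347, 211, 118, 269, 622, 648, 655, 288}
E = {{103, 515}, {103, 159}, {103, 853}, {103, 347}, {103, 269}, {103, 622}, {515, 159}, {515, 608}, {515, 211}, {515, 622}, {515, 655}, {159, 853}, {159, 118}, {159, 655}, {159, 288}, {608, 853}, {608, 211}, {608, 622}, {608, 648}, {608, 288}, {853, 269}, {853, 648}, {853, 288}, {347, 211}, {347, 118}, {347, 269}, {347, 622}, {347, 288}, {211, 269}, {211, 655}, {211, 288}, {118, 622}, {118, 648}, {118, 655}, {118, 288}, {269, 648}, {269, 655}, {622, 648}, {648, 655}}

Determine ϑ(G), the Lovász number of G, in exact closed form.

deg(211) = 6; N(211) = {515, 608, 347, 269, 655, 288}.
Vertex 103 has 6 neighbors: 515, 159, 853, 347, 269, 622.
deg(159) = 6; N(159) = {103, 515, 853, 118, 655, 288}.
N(655) = {515, 159, 211, 118, 269, 648}, |N(655)| = 6.
Regular of degree 6 on 13 vertices: strongly regular (13,6,2,3).
The 3 distinct eigenvalues: [6.0, 1.302776, -2.302776].
λ_max=6, λ_min=-sqrt(13)/2 - 1/2; ϑ = −13·λ_min/(λ_max−λ_min) = sqrt(13).
ϑ(G) ≈ 3.605551.

sqrt(13)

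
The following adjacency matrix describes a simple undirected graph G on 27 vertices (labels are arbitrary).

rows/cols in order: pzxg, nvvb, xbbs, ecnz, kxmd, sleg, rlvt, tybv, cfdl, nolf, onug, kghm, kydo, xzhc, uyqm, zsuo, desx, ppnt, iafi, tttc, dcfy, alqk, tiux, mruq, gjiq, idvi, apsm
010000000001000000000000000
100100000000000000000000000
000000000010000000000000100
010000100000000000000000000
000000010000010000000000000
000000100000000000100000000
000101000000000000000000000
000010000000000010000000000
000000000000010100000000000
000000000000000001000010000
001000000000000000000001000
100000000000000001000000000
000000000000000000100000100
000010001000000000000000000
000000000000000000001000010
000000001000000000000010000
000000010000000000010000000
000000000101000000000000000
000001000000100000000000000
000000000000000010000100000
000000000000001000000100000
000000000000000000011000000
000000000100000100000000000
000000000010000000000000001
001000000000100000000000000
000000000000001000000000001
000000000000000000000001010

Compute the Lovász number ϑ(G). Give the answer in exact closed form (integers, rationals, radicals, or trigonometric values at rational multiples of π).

27*cos(pi/27)/(cos(pi/27) + 1)

Vertex alqk has 2 neighbors: tttc, dcfy.
Vertex xbbs has 2 neighbors: onug, gjiq.
N(dcfy) = {uyqm, alqk}, |N(dcfy)| = 2.
N(rlvt) = {ecnz, sleg}, |N(rlvt)| = 2.
27-vertex 2-regular graph: the odd cycle C_{27}.
Distinct eigenvalues (to 3 d.p.): [2.0, 1.946, 1.787, 1.532, 1.194, 0.792, 0.347, -0.116, -0.574, -1.0, -1.372, -1.671, -1.879, -1.986].
ϑ = −N·λ_min/(λ_max−λ_min) = −27·(-2*cos(pi/27))/(2−(-2*cos(pi/27))) = 27*cos(pi/27)/(cos(pi/27) + 1).
Numerically 13.454204.
Sandwich: α(G)=13 ≤ ϑ(G)=27*cos(pi/27)/(cos(pi/27) + 1) ≤ χ(Ḡ)=14 (both strict).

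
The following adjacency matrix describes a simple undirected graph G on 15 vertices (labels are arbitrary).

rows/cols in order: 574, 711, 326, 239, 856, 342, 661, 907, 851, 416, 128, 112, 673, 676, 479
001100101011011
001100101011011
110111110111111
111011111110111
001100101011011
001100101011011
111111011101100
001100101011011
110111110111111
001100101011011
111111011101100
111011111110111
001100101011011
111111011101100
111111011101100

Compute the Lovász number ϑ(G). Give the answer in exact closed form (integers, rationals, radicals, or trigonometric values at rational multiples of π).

7

Vertex 112 has 13 neighbors: 574, 711, 326, 856, 342, 661, 907, 851, 416, 128, 673, 676, 479.
N(574) = {326, 239, 661, 851, 128, 112, 676, 479}, |N(574)| = 8.
deg(479) = 11; N(479) = {574, 711, 326, 239, 856, 342, 907, 851, 416, 112, 673}.
N(416) = {326, 239, 661, 851, 128, 112, 676, 479}, |N(416)| = 8.
Complete multipartite on [7, 4, 2, 2]: sandwich collapses at ϑ=7.
ϑ(G) ≈ 7.0000000.
Check 7 ≤ 7 ≤ 7: collapsed.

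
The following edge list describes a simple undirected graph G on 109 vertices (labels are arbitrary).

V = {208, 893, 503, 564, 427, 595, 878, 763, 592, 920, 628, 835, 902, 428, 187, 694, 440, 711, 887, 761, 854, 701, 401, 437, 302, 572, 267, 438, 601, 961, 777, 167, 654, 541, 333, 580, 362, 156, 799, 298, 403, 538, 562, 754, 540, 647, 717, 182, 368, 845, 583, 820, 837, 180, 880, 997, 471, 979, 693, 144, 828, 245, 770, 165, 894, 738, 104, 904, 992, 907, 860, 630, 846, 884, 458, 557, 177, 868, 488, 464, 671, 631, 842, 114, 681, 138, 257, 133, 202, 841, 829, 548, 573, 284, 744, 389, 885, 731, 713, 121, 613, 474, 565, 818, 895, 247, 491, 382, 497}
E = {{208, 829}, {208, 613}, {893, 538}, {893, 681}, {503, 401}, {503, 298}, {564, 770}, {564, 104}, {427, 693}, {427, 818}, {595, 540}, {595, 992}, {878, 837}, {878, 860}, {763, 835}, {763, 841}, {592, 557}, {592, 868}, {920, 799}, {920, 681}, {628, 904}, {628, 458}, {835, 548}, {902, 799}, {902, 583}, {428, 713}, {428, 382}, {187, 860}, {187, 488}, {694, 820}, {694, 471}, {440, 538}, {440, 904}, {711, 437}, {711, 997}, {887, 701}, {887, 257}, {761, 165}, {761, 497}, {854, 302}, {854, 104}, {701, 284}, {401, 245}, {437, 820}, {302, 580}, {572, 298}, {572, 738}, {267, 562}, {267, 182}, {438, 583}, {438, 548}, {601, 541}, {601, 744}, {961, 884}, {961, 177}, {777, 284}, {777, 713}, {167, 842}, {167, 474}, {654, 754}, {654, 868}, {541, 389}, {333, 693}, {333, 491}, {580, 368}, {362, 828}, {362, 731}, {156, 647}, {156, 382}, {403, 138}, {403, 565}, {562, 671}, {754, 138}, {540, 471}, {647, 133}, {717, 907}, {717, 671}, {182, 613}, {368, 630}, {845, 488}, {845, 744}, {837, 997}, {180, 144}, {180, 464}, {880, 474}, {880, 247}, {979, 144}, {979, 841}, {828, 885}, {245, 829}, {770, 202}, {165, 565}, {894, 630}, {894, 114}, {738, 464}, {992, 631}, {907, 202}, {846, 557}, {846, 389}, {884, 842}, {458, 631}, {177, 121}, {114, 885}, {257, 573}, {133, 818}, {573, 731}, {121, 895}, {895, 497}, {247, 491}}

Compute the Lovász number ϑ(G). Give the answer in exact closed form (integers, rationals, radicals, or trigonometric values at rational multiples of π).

deg(835) = 2; N(835) = {763, 548}.
deg(362) = 2; N(362) = {828, 731}.
deg(868) = 2; N(868) = {592, 654}.
Vertex 368 has 2 neighbors: 580, 630.
Every vertex has degree 2 (N=109); connected 2-regular on 109 ⇒ C_{109}.
Distinct eigenvalues (to 6 d.p.): [2.0, 1.996678, 1.986723, 1.970169, 1.94707, 1.917503, 1.881566, 1.839379, 1.791082, 1.736834, 1.676818, 1.611231, 1.540291, 1.464235, 1.383315, 1.2978, 1.207973, 1.114134, 1.016594, 0.915677, 0.811718, 0.705062, 0.596064, 0.485087, 0.372497, 0.258671, 0.143985, 0.028821, -0.086439, -0.201412, -0.315715, -0.42897, -0.5408, -0.650834, -0.758705, -0.864056, -0.966537, -1.065807, -1.161536, -1.253407, -1.341115, -1.424367, -1.502888, -1.576416, -1.644707, -1.707535, -1.764691, -1.815985, -1.861246, -1.900324, -1.933089, -1.959433, -1.979268, -1.992528, -1.999169].
ϑ = −N·λ_min/(λ_max−λ_min) = −109·(-2*cos(pi/109))/(2−(-2*cos(pi/109))) = 109*cos(pi/109)/(cos(pi/109) + 1).
Numerically 54.4887.
54 ≤ 109*cos(pi/109)/(cos(pi/109) + 1) ≤ 55: both strict.

109*cos(pi/109)/(cos(pi/109) + 1)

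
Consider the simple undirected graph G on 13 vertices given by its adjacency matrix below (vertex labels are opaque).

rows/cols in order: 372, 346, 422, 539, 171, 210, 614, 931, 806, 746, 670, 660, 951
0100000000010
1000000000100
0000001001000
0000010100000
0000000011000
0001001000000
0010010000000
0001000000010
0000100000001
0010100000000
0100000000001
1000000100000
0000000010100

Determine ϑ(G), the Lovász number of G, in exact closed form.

13*cos(pi/13)/(cos(pi/13) + 1)

N(806) = {171, 951}, |N(806)| = 2.
N(931) = {539, 660}, |N(931)| = 2.
Vertex 539 has 2 neighbors: 210, 931.
Vertex 210 has 2 neighbors: 539, 614.
deg(v) = 2 for all v (|V|=13); connected 2-regular on 13 ⇒ C_{13}.
A has 7 distinct eigenvalues ≈ [2.0, 1.77091, 1.13613, 0.24107, -0.70921, -1.49702, -1.94188].
ϑ = −N·λ_min/(λ_max−λ_min) = −13·(-2*cos(pi/13))/(2−(-2*cos(pi/13))) = 13*cos(pi/13)/(cos(pi/13) + 1).
= 6.4041686… (decimal).
Check 6 ≤ 13*cos(pi/13)/(cos(pi/13) + 1) ≤ 7: both strict.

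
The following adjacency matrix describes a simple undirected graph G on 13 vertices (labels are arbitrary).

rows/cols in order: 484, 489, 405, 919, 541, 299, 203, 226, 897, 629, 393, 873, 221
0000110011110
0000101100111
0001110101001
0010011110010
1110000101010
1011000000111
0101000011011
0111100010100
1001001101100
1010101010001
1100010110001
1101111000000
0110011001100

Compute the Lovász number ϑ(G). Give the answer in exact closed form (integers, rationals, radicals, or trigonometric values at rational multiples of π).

sqrt(13)

Vertex 299 has 6 neighbors: 484, 405, 919, 393, 873, 221.
N(897) = {484, 919, 203, 226, 629, 393}, |N(897)| = 6.
N(484) = {541, 299, 897, 629, 393, 873}, |N(484)| = 6.
Vertex 226 has 6 neighbors: 489, 405, 919, 541, 897, 393.
G on 13 vertices is 6-regular; Paley(13): SR with (k,λ,μ)=(6,2,3).
A has 3 distinct eigenvalues ≈ [6.0, 1.3028, -2.3028].
λ_max=6, λ_min=-sqrt(13)/2 - 1/2; ϑ = −13·λ_min/(λ_max−λ_min) = sqrt(13).
ϑ(G) ≈ 3.60555.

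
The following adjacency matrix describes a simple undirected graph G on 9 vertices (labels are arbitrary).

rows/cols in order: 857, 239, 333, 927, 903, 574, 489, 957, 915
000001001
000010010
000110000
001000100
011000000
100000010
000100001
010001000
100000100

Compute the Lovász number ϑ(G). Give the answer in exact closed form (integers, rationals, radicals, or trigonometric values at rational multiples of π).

Vertex 915 has 2 neighbors: 857, 489.
Vertex 857 has 2 neighbors: 574, 915.
deg(489) = 2; N(489) = {927, 915}.
N(957) = {239, 574}, |N(957)| = 2.
Every vertex has degree 2 (N=9); this is C_{9}, the 9-cycle.
The 5 distinct eigenvalues: [2.0, 1.532, 0.347, -1.0, -1.879].
Lovász: ϑ = −9(-2*cos(pi/9))/(2+-(-1)*2*cos(pi/9)) = 9*cos(pi/9)/(cos(pi/9) + 1).
Numerically 4.36008958.
Sandwich: α(G)=4 ≤ ϑ(G)=9*cos(pi/9)/(cos(pi/9) + 1) ≤ χ(Ḡ)=5 (both strict).

9*cos(pi/9)/(cos(pi/9) + 1)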